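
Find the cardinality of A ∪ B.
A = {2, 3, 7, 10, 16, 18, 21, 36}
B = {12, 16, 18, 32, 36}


Set A = {2, 3, 7, 10, 16, 18, 21, 36}, |A| = 8
Set B = {12, 16, 18, 32, 36}, |B| = 5
A ∩ B = {16, 18, 36}, |A ∩ B| = 3
|A ∪ B| = |A| + |B| - |A ∩ B| = 8 + 5 - 3 = 10

10


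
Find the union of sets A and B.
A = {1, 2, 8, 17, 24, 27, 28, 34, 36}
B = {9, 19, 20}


Set A = {1, 2, 8, 17, 24, 27, 28, 34, 36}
Set B = {9, 19, 20}
A ∪ B includes all elements in either set.
Elements from A: {1, 2, 8, 17, 24, 27, 28, 34, 36}
Elements from B not already included: {9, 19, 20}
A ∪ B = {1, 2, 8, 9, 17, 19, 20, 24, 27, 28, 34, 36}

{1, 2, 8, 9, 17, 19, 20, 24, 27, 28, 34, 36}


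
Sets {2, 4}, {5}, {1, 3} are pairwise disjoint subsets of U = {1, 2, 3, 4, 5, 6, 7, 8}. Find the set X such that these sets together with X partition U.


U = {1, 2, 3, 4, 5, 6, 7, 8}
Shown blocks: {2, 4}, {5}, {1, 3}
A partition's blocks are pairwise disjoint and cover U, so the missing block = U \ (union of shown blocks).
Union of shown blocks: {1, 2, 3, 4, 5}
Missing block = U \ (union) = {6, 7, 8}

{6, 7, 8}


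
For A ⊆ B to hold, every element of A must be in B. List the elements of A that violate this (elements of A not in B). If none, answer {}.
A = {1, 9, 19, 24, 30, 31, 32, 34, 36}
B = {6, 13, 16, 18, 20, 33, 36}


Set A = {1, 9, 19, 24, 30, 31, 32, 34, 36}
Set B = {6, 13, 16, 18, 20, 33, 36}
Check each element of A against B:
1 ∉ B (include), 9 ∉ B (include), 19 ∉ B (include), 24 ∉ B (include), 30 ∉ B (include), 31 ∉ B (include), 32 ∉ B (include), 34 ∉ B (include), 36 ∈ B
Elements of A not in B: {1, 9, 19, 24, 30, 31, 32, 34}

{1, 9, 19, 24, 30, 31, 32, 34}


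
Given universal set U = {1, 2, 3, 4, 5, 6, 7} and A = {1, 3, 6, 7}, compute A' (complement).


Universal set U = {1, 2, 3, 4, 5, 6, 7}
Set A = {1, 3, 6, 7}
A' = U \ A = elements in U but not in A
Checking each element of U:
1 (in A, exclude), 2 (not in A, include), 3 (in A, exclude), 4 (not in A, include), 5 (not in A, include), 6 (in A, exclude), 7 (in A, exclude)
A' = {2, 4, 5}

{2, 4, 5}


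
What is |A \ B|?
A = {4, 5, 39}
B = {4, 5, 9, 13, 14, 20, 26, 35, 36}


Set A = {4, 5, 39}
Set B = {4, 5, 9, 13, 14, 20, 26, 35, 36}
A \ B = {39}
|A \ B| = 1

1


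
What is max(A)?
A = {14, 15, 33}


Set A = {14, 15, 33}
Elements in ascending order: 14, 15, 33
The largest element is 33.

33


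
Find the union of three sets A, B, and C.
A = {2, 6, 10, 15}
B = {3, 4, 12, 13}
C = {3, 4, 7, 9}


Set A = {2, 6, 10, 15}
Set B = {3, 4, 12, 13}
Set C = {3, 4, 7, 9}
First, A ∪ B = {2, 3, 4, 6, 10, 12, 13, 15}
Then, (A ∪ B) ∪ C = {2, 3, 4, 6, 7, 9, 10, 12, 13, 15}

{2, 3, 4, 6, 7, 9, 10, 12, 13, 15}


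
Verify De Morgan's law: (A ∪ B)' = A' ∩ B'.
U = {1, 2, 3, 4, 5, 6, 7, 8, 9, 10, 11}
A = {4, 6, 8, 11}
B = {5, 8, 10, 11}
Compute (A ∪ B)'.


U = {1, 2, 3, 4, 5, 6, 7, 8, 9, 10, 11}
A = {4, 6, 8, 11}, B = {5, 8, 10, 11}
A ∪ B = {4, 5, 6, 8, 10, 11}
(A ∪ B)' = U \ (A ∪ B) = {1, 2, 3, 7, 9}
Verification via A' ∩ B': A' = {1, 2, 3, 5, 7, 9, 10}, B' = {1, 2, 3, 4, 6, 7, 9}
A' ∩ B' = {1, 2, 3, 7, 9} ✓

{1, 2, 3, 7, 9}


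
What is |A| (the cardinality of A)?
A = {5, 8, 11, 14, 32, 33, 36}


Set A = {5, 8, 11, 14, 32, 33, 36}
Listing elements: 5, 8, 11, 14, 32, 33, 36
Counting: 7 elements
|A| = 7

7


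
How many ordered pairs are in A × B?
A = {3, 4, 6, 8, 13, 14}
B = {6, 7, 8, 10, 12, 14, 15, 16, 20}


Set A = {3, 4, 6, 8, 13, 14} has 6 elements.
Set B = {6, 7, 8, 10, 12, 14, 15, 16, 20} has 9 elements.
|A × B| = |A| × |B| = 6 × 9 = 54

54


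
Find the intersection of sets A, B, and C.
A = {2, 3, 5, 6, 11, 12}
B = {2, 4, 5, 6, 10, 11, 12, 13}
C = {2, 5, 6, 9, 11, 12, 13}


Set A = {2, 3, 5, 6, 11, 12}
Set B = {2, 4, 5, 6, 10, 11, 12, 13}
Set C = {2, 5, 6, 9, 11, 12, 13}
First, A ∩ B = {2, 5, 6, 11, 12}
Then, (A ∩ B) ∩ C = {2, 5, 6, 11, 12}

{2, 5, 6, 11, 12}


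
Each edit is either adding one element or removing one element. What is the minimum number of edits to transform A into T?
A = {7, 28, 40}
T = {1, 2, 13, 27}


Set A = {7, 28, 40}
Set T = {1, 2, 13, 27}
Elements to remove from A (in A, not in T): {7, 28, 40} → 3 removals
Elements to add to A (in T, not in A): {1, 2, 13, 27} → 4 additions
Total edits = 3 + 4 = 7

7


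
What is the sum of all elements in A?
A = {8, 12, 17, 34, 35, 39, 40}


Set A = {8, 12, 17, 34, 35, 39, 40}
Sum = 8 + 12 + 17 + 34 + 35 + 39 + 40 = 185

185


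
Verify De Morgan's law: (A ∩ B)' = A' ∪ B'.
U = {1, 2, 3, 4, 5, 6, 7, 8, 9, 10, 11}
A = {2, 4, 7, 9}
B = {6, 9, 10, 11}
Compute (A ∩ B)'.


U = {1, 2, 3, 4, 5, 6, 7, 8, 9, 10, 11}
A = {2, 4, 7, 9}, B = {6, 9, 10, 11}
A ∩ B = {9}
(A ∩ B)' = U \ (A ∩ B) = {1, 2, 3, 4, 5, 6, 7, 8, 10, 11}
Verification via A' ∪ B': A' = {1, 3, 5, 6, 8, 10, 11}, B' = {1, 2, 3, 4, 5, 7, 8}
A' ∪ B' = {1, 2, 3, 4, 5, 6, 7, 8, 10, 11} ✓

{1, 2, 3, 4, 5, 6, 7, 8, 10, 11}


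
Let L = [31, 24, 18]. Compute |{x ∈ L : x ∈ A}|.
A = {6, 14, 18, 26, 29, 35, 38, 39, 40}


Set A = {6, 14, 18, 26, 29, 35, 38, 39, 40}
Candidates: [31, 24, 18]
Check each candidate:
31 ∉ A, 24 ∉ A, 18 ∈ A
Count of candidates in A: 1

1


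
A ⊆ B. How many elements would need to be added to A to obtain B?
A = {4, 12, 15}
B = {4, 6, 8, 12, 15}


Set A = {4, 12, 15}, |A| = 3
Set B = {4, 6, 8, 12, 15}, |B| = 5
Since A ⊆ B: B \ A = {6, 8}
|B| - |A| = 5 - 3 = 2

2


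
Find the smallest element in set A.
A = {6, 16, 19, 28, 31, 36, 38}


Set A = {6, 16, 19, 28, 31, 36, 38}
Elements in ascending order: 6, 16, 19, 28, 31, 36, 38
The smallest element is 6.

6


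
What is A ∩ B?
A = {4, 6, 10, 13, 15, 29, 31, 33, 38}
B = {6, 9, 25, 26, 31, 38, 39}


Set A = {4, 6, 10, 13, 15, 29, 31, 33, 38}
Set B = {6, 9, 25, 26, 31, 38, 39}
A ∩ B includes only elements in both sets.
Check each element of A against B:
4 ✗, 6 ✓, 10 ✗, 13 ✗, 15 ✗, 29 ✗, 31 ✓, 33 ✗, 38 ✓
A ∩ B = {6, 31, 38}

{6, 31, 38}


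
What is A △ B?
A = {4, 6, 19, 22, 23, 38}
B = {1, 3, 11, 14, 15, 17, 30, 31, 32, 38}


Set A = {4, 6, 19, 22, 23, 38}
Set B = {1, 3, 11, 14, 15, 17, 30, 31, 32, 38}
A △ B = (A \ B) ∪ (B \ A)
Elements in A but not B: {4, 6, 19, 22, 23}
Elements in B but not A: {1, 3, 11, 14, 15, 17, 30, 31, 32}
A △ B = {1, 3, 4, 6, 11, 14, 15, 17, 19, 22, 23, 30, 31, 32}

{1, 3, 4, 6, 11, 14, 15, 17, 19, 22, 23, 30, 31, 32}


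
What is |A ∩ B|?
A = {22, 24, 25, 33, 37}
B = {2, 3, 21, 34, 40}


Set A = {22, 24, 25, 33, 37}
Set B = {2, 3, 21, 34, 40}
A ∩ B = {}
|A ∩ B| = 0

0


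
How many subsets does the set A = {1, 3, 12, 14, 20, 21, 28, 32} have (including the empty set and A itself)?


Set A = {1, 3, 12, 14, 20, 21, 28, 32}
|A| = 8
The power set P(A) contains all subsets of A.
|P(A)| = 2^|A| = 2^8 = 256

256


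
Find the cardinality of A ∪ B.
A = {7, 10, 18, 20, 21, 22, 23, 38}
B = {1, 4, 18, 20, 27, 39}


Set A = {7, 10, 18, 20, 21, 22, 23, 38}, |A| = 8
Set B = {1, 4, 18, 20, 27, 39}, |B| = 6
A ∩ B = {18, 20}, |A ∩ B| = 2
|A ∪ B| = |A| + |B| - |A ∩ B| = 8 + 6 - 2 = 12

12


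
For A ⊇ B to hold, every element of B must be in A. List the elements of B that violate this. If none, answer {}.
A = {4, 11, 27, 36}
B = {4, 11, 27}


Set A = {4, 11, 27, 36}
Set B = {4, 11, 27}
Check each element of B against A:
4 ∈ A, 11 ∈ A, 27 ∈ A
Elements of B not in A: {}

{}


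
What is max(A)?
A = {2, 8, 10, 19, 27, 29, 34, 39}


Set A = {2, 8, 10, 19, 27, 29, 34, 39}
Elements in ascending order: 2, 8, 10, 19, 27, 29, 34, 39
The largest element is 39.

39


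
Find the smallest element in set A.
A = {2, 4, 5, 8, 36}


Set A = {2, 4, 5, 8, 36}
Elements in ascending order: 2, 4, 5, 8, 36
The smallest element is 2.

2


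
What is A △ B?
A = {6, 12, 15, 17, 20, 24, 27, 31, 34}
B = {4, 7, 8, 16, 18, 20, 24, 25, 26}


Set A = {6, 12, 15, 17, 20, 24, 27, 31, 34}
Set B = {4, 7, 8, 16, 18, 20, 24, 25, 26}
A △ B = (A \ B) ∪ (B \ A)
Elements in A but not B: {6, 12, 15, 17, 27, 31, 34}
Elements in B but not A: {4, 7, 8, 16, 18, 25, 26}
A △ B = {4, 6, 7, 8, 12, 15, 16, 17, 18, 25, 26, 27, 31, 34}

{4, 6, 7, 8, 12, 15, 16, 17, 18, 25, 26, 27, 31, 34}


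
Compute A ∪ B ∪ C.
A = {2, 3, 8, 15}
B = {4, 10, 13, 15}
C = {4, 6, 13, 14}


Set A = {2, 3, 8, 15}
Set B = {4, 10, 13, 15}
Set C = {4, 6, 13, 14}
First, A ∪ B = {2, 3, 4, 8, 10, 13, 15}
Then, (A ∪ B) ∪ C = {2, 3, 4, 6, 8, 10, 13, 14, 15}

{2, 3, 4, 6, 8, 10, 13, 14, 15}


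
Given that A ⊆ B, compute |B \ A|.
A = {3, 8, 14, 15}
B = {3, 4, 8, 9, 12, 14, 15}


Set A = {3, 8, 14, 15}, |A| = 4
Set B = {3, 4, 8, 9, 12, 14, 15}, |B| = 7
Since A ⊆ B: B \ A = {4, 9, 12}
|B| - |A| = 7 - 4 = 3

3


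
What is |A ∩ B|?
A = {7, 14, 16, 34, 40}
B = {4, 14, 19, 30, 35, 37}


Set A = {7, 14, 16, 34, 40}
Set B = {4, 14, 19, 30, 35, 37}
A ∩ B = {14}
|A ∩ B| = 1

1


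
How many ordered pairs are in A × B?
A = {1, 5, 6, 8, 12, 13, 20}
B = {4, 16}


Set A = {1, 5, 6, 8, 12, 13, 20} has 7 elements.
Set B = {4, 16} has 2 elements.
|A × B| = |A| × |B| = 7 × 2 = 14

14


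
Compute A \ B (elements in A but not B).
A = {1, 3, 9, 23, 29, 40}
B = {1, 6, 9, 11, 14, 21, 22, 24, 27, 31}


Set A = {1, 3, 9, 23, 29, 40}
Set B = {1, 6, 9, 11, 14, 21, 22, 24, 27, 31}
A \ B includes elements in A that are not in B.
Check each element of A:
1 (in B, remove), 3 (not in B, keep), 9 (in B, remove), 23 (not in B, keep), 29 (not in B, keep), 40 (not in B, keep)
A \ B = {3, 23, 29, 40}

{3, 23, 29, 40}


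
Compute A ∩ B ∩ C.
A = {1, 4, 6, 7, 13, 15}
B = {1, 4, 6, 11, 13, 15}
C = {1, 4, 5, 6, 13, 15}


Set A = {1, 4, 6, 7, 13, 15}
Set B = {1, 4, 6, 11, 13, 15}
Set C = {1, 4, 5, 6, 13, 15}
First, A ∩ B = {1, 4, 6, 13, 15}
Then, (A ∩ B) ∩ C = {1, 4, 6, 13, 15}

{1, 4, 6, 13, 15}


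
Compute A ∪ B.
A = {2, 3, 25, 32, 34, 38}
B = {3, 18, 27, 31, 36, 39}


Set A = {2, 3, 25, 32, 34, 38}
Set B = {3, 18, 27, 31, 36, 39}
A ∪ B includes all elements in either set.
Elements from A: {2, 3, 25, 32, 34, 38}
Elements from B not already included: {18, 27, 31, 36, 39}
A ∪ B = {2, 3, 18, 25, 27, 31, 32, 34, 36, 38, 39}

{2, 3, 18, 25, 27, 31, 32, 34, 36, 38, 39}


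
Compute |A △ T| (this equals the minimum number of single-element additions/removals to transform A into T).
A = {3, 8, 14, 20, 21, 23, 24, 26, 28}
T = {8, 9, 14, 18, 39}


Set A = {3, 8, 14, 20, 21, 23, 24, 26, 28}
Set T = {8, 9, 14, 18, 39}
Elements to remove from A (in A, not in T): {3, 20, 21, 23, 24, 26, 28} → 7 removals
Elements to add to A (in T, not in A): {9, 18, 39} → 3 additions
Total edits = 7 + 3 = 10

10


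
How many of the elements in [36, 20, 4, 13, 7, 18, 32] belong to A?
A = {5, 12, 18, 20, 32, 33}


Set A = {5, 12, 18, 20, 32, 33}
Candidates: [36, 20, 4, 13, 7, 18, 32]
Check each candidate:
36 ∉ A, 20 ∈ A, 4 ∉ A, 13 ∉ A, 7 ∉ A, 18 ∈ A, 32 ∈ A
Count of candidates in A: 3

3


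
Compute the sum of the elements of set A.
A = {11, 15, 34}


Set A = {11, 15, 34}
Sum = 11 + 15 + 34 = 60

60


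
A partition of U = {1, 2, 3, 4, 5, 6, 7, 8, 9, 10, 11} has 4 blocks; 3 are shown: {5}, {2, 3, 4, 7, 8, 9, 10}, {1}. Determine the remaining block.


U = {1, 2, 3, 4, 5, 6, 7, 8, 9, 10, 11}
Shown blocks: {5}, {2, 3, 4, 7, 8, 9, 10}, {1}
A partition's blocks are pairwise disjoint and cover U, so the missing block = U \ (union of shown blocks).
Union of shown blocks: {1, 2, 3, 4, 5, 7, 8, 9, 10}
Missing block = U \ (union) = {6, 11}

{6, 11}


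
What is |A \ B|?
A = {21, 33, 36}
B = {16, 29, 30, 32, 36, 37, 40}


Set A = {21, 33, 36}
Set B = {16, 29, 30, 32, 36, 37, 40}
A \ B = {21, 33}
|A \ B| = 2

2


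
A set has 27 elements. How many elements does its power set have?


The set has 27 elements.
The power set contains all possible subsets.
|P(A)| = 2^|A| = 2^27 = 134217728

134217728


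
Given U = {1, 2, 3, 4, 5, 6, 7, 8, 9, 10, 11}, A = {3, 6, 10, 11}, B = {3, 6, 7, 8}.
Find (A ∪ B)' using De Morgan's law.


U = {1, 2, 3, 4, 5, 6, 7, 8, 9, 10, 11}
A = {3, 6, 10, 11}, B = {3, 6, 7, 8}
A ∪ B = {3, 6, 7, 8, 10, 11}
(A ∪ B)' = U \ (A ∪ B) = {1, 2, 4, 5, 9}
Verification via A' ∩ B': A' = {1, 2, 4, 5, 7, 8, 9}, B' = {1, 2, 4, 5, 9, 10, 11}
A' ∩ B' = {1, 2, 4, 5, 9} ✓

{1, 2, 4, 5, 9}


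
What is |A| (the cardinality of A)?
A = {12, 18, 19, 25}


Set A = {12, 18, 19, 25}
Listing elements: 12, 18, 19, 25
Counting: 4 elements
|A| = 4

4


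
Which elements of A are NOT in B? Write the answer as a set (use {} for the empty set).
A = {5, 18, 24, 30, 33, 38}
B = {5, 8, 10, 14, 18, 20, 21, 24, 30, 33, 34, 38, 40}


Set A = {5, 18, 24, 30, 33, 38}
Set B = {5, 8, 10, 14, 18, 20, 21, 24, 30, 33, 34, 38, 40}
Check each element of A against B:
5 ∈ B, 18 ∈ B, 24 ∈ B, 30 ∈ B, 33 ∈ B, 38 ∈ B
Elements of A not in B: {}

{}


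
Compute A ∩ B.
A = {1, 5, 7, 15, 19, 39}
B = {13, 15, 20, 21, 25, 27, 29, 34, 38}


Set A = {1, 5, 7, 15, 19, 39}
Set B = {13, 15, 20, 21, 25, 27, 29, 34, 38}
A ∩ B includes only elements in both sets.
Check each element of A against B:
1 ✗, 5 ✗, 7 ✗, 15 ✓, 19 ✗, 39 ✗
A ∩ B = {15}

{15}


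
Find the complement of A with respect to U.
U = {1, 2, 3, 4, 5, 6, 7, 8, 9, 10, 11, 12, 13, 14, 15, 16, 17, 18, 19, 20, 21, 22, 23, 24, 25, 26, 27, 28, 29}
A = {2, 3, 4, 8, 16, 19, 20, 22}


Universal set U = {1, 2, 3, 4, 5, 6, 7, 8, 9, 10, 11, 12, 13, 14, 15, 16, 17, 18, 19, 20, 21, 22, 23, 24, 25, 26, 27, 28, 29}
Set A = {2, 3, 4, 8, 16, 19, 20, 22}
A' = U \ A = elements in U but not in A
Checking each element of U:
1 (not in A, include), 2 (in A, exclude), 3 (in A, exclude), 4 (in A, exclude), 5 (not in A, include), 6 (not in A, include), 7 (not in A, include), 8 (in A, exclude), 9 (not in A, include), 10 (not in A, include), 11 (not in A, include), 12 (not in A, include), 13 (not in A, include), 14 (not in A, include), 15 (not in A, include), 16 (in A, exclude), 17 (not in A, include), 18 (not in A, include), 19 (in A, exclude), 20 (in A, exclude), 21 (not in A, include), 22 (in A, exclude), 23 (not in A, include), 24 (not in A, include), 25 (not in A, include), 26 (not in A, include), 27 (not in A, include), 28 (not in A, include), 29 (not in A, include)
A' = {1, 5, 6, 7, 9, 10, 11, 12, 13, 14, 15, 17, 18, 21, 23, 24, 25, 26, 27, 28, 29}

{1, 5, 6, 7, 9, 10, 11, 12, 13, 14, 15, 17, 18, 21, 23, 24, 25, 26, 27, 28, 29}


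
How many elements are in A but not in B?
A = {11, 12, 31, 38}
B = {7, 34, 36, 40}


Set A = {11, 12, 31, 38}
Set B = {7, 34, 36, 40}
A \ B = {11, 12, 31, 38}
|A \ B| = 4

4


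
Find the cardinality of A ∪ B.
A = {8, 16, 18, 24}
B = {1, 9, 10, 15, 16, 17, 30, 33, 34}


Set A = {8, 16, 18, 24}, |A| = 4
Set B = {1, 9, 10, 15, 16, 17, 30, 33, 34}, |B| = 9
A ∩ B = {16}, |A ∩ B| = 1
|A ∪ B| = |A| + |B| - |A ∩ B| = 4 + 9 - 1 = 12

12


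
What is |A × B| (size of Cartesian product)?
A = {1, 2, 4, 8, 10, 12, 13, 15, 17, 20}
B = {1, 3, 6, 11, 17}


Set A = {1, 2, 4, 8, 10, 12, 13, 15, 17, 20} has 10 elements.
Set B = {1, 3, 6, 11, 17} has 5 elements.
|A × B| = |A| × |B| = 10 × 5 = 50

50


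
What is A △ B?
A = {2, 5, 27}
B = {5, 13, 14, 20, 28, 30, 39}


Set A = {2, 5, 27}
Set B = {5, 13, 14, 20, 28, 30, 39}
A △ B = (A \ B) ∪ (B \ A)
Elements in A but not B: {2, 27}
Elements in B but not A: {13, 14, 20, 28, 30, 39}
A △ B = {2, 13, 14, 20, 27, 28, 30, 39}

{2, 13, 14, 20, 27, 28, 30, 39}


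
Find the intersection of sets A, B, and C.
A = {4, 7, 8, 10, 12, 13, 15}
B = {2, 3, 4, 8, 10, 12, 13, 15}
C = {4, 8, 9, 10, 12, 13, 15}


Set A = {4, 7, 8, 10, 12, 13, 15}
Set B = {2, 3, 4, 8, 10, 12, 13, 15}
Set C = {4, 8, 9, 10, 12, 13, 15}
First, A ∩ B = {4, 8, 10, 12, 13, 15}
Then, (A ∩ B) ∩ C = {4, 8, 10, 12, 13, 15}

{4, 8, 10, 12, 13, 15}


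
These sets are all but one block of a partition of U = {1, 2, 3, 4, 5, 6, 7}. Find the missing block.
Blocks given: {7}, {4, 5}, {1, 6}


U = {1, 2, 3, 4, 5, 6, 7}
Shown blocks: {7}, {4, 5}, {1, 6}
A partition's blocks are pairwise disjoint and cover U, so the missing block = U \ (union of shown blocks).
Union of shown blocks: {1, 4, 5, 6, 7}
Missing block = U \ (union) = {2, 3}

{2, 3}


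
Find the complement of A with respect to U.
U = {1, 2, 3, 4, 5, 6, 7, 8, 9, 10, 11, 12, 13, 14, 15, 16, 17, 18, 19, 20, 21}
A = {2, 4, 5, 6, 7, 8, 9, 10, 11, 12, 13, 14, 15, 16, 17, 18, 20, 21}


Universal set U = {1, 2, 3, 4, 5, 6, 7, 8, 9, 10, 11, 12, 13, 14, 15, 16, 17, 18, 19, 20, 21}
Set A = {2, 4, 5, 6, 7, 8, 9, 10, 11, 12, 13, 14, 15, 16, 17, 18, 20, 21}
A' = U \ A = elements in U but not in A
Checking each element of U:
1 (not in A, include), 2 (in A, exclude), 3 (not in A, include), 4 (in A, exclude), 5 (in A, exclude), 6 (in A, exclude), 7 (in A, exclude), 8 (in A, exclude), 9 (in A, exclude), 10 (in A, exclude), 11 (in A, exclude), 12 (in A, exclude), 13 (in A, exclude), 14 (in A, exclude), 15 (in A, exclude), 16 (in A, exclude), 17 (in A, exclude), 18 (in A, exclude), 19 (not in A, include), 20 (in A, exclude), 21 (in A, exclude)
A' = {1, 3, 19}

{1, 3, 19}


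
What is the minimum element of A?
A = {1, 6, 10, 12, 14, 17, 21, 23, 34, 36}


Set A = {1, 6, 10, 12, 14, 17, 21, 23, 34, 36}
Elements in ascending order: 1, 6, 10, 12, 14, 17, 21, 23, 34, 36
The smallest element is 1.

1


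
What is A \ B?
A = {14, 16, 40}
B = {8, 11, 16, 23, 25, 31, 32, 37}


Set A = {14, 16, 40}
Set B = {8, 11, 16, 23, 25, 31, 32, 37}
A \ B includes elements in A that are not in B.
Check each element of A:
14 (not in B, keep), 16 (in B, remove), 40 (not in B, keep)
A \ B = {14, 40}

{14, 40}


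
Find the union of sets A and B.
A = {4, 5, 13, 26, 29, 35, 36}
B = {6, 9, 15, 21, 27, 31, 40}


Set A = {4, 5, 13, 26, 29, 35, 36}
Set B = {6, 9, 15, 21, 27, 31, 40}
A ∪ B includes all elements in either set.
Elements from A: {4, 5, 13, 26, 29, 35, 36}
Elements from B not already included: {6, 9, 15, 21, 27, 31, 40}
A ∪ B = {4, 5, 6, 9, 13, 15, 21, 26, 27, 29, 31, 35, 36, 40}

{4, 5, 6, 9, 13, 15, 21, 26, 27, 29, 31, 35, 36, 40}


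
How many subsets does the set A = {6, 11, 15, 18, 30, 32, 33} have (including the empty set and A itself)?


Set A = {6, 11, 15, 18, 30, 32, 33}
|A| = 7
The power set P(A) contains all subsets of A.
|P(A)| = 2^|A| = 2^7 = 128

128


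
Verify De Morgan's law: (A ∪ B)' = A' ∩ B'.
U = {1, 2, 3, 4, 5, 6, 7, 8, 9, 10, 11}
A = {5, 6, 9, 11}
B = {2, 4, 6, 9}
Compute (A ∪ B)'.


U = {1, 2, 3, 4, 5, 6, 7, 8, 9, 10, 11}
A = {5, 6, 9, 11}, B = {2, 4, 6, 9}
A ∪ B = {2, 4, 5, 6, 9, 11}
(A ∪ B)' = U \ (A ∪ B) = {1, 3, 7, 8, 10}
Verification via A' ∩ B': A' = {1, 2, 3, 4, 7, 8, 10}, B' = {1, 3, 5, 7, 8, 10, 11}
A' ∩ B' = {1, 3, 7, 8, 10} ✓

{1, 3, 7, 8, 10}


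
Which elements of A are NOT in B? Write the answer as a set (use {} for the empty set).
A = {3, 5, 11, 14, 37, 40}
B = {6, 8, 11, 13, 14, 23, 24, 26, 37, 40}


Set A = {3, 5, 11, 14, 37, 40}
Set B = {6, 8, 11, 13, 14, 23, 24, 26, 37, 40}
Check each element of A against B:
3 ∉ B (include), 5 ∉ B (include), 11 ∈ B, 14 ∈ B, 37 ∈ B, 40 ∈ B
Elements of A not in B: {3, 5}

{3, 5}


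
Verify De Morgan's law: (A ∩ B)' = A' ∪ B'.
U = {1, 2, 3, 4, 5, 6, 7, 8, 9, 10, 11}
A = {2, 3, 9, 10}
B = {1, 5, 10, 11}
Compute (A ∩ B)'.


U = {1, 2, 3, 4, 5, 6, 7, 8, 9, 10, 11}
A = {2, 3, 9, 10}, B = {1, 5, 10, 11}
A ∩ B = {10}
(A ∩ B)' = U \ (A ∩ B) = {1, 2, 3, 4, 5, 6, 7, 8, 9, 11}
Verification via A' ∪ B': A' = {1, 4, 5, 6, 7, 8, 11}, B' = {2, 3, 4, 6, 7, 8, 9}
A' ∪ B' = {1, 2, 3, 4, 5, 6, 7, 8, 9, 11} ✓

{1, 2, 3, 4, 5, 6, 7, 8, 9, 11}


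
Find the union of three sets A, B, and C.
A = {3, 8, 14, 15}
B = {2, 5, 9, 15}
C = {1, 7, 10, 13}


Set A = {3, 8, 14, 15}
Set B = {2, 5, 9, 15}
Set C = {1, 7, 10, 13}
First, A ∪ B = {2, 3, 5, 8, 9, 14, 15}
Then, (A ∪ B) ∪ C = {1, 2, 3, 5, 7, 8, 9, 10, 13, 14, 15}

{1, 2, 3, 5, 7, 8, 9, 10, 13, 14, 15}


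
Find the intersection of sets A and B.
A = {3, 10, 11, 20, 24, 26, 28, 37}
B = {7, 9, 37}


Set A = {3, 10, 11, 20, 24, 26, 28, 37}
Set B = {7, 9, 37}
A ∩ B includes only elements in both sets.
Check each element of A against B:
3 ✗, 10 ✗, 11 ✗, 20 ✗, 24 ✗, 26 ✗, 28 ✗, 37 ✓
A ∩ B = {37}

{37}


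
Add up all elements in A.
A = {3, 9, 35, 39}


Set A = {3, 9, 35, 39}
Sum = 3 + 9 + 35 + 39 = 86

86


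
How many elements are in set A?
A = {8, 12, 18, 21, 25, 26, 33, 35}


Set A = {8, 12, 18, 21, 25, 26, 33, 35}
Listing elements: 8, 12, 18, 21, 25, 26, 33, 35
Counting: 8 elements
|A| = 8

8


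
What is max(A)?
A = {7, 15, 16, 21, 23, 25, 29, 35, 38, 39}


Set A = {7, 15, 16, 21, 23, 25, 29, 35, 38, 39}
Elements in ascending order: 7, 15, 16, 21, 23, 25, 29, 35, 38, 39
The largest element is 39.

39


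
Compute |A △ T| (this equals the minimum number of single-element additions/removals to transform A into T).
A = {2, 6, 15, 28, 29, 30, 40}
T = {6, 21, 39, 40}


Set A = {2, 6, 15, 28, 29, 30, 40}
Set T = {6, 21, 39, 40}
Elements to remove from A (in A, not in T): {2, 15, 28, 29, 30} → 5 removals
Elements to add to A (in T, not in A): {21, 39} → 2 additions
Total edits = 5 + 2 = 7

7


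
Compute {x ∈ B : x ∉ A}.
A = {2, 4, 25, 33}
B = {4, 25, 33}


Set A = {2, 4, 25, 33}
Set B = {4, 25, 33}
Check each element of B against A:
4 ∈ A, 25 ∈ A, 33 ∈ A
Elements of B not in A: {}

{}


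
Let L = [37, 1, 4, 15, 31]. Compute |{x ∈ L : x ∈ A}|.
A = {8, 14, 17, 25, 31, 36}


Set A = {8, 14, 17, 25, 31, 36}
Candidates: [37, 1, 4, 15, 31]
Check each candidate:
37 ∉ A, 1 ∉ A, 4 ∉ A, 15 ∉ A, 31 ∈ A
Count of candidates in A: 1

1


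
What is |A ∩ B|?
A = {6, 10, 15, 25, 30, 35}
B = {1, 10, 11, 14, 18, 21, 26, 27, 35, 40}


Set A = {6, 10, 15, 25, 30, 35}
Set B = {1, 10, 11, 14, 18, 21, 26, 27, 35, 40}
A ∩ B = {10, 35}
|A ∩ B| = 2

2


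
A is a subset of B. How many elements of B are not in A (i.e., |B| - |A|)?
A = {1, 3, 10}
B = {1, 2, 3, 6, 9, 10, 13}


Set A = {1, 3, 10}, |A| = 3
Set B = {1, 2, 3, 6, 9, 10, 13}, |B| = 7
Since A ⊆ B: B \ A = {2, 6, 9, 13}
|B| - |A| = 7 - 3 = 4

4


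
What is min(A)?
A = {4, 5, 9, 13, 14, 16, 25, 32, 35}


Set A = {4, 5, 9, 13, 14, 16, 25, 32, 35}
Elements in ascending order: 4, 5, 9, 13, 14, 16, 25, 32, 35
The smallest element is 4.

4


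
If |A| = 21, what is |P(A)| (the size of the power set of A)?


The set has 21 elements.
The power set contains all possible subsets.
|P(A)| = 2^|A| = 2^21 = 2097152

2097152


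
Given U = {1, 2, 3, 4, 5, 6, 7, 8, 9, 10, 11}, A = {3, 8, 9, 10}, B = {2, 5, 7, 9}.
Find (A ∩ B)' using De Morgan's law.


U = {1, 2, 3, 4, 5, 6, 7, 8, 9, 10, 11}
A = {3, 8, 9, 10}, B = {2, 5, 7, 9}
A ∩ B = {9}
(A ∩ B)' = U \ (A ∩ B) = {1, 2, 3, 4, 5, 6, 7, 8, 10, 11}
Verification via A' ∪ B': A' = {1, 2, 4, 5, 6, 7, 11}, B' = {1, 3, 4, 6, 8, 10, 11}
A' ∪ B' = {1, 2, 3, 4, 5, 6, 7, 8, 10, 11} ✓

{1, 2, 3, 4, 5, 6, 7, 8, 10, 11}


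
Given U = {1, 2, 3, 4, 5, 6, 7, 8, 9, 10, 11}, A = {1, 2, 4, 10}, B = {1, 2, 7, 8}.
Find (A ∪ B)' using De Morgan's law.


U = {1, 2, 3, 4, 5, 6, 7, 8, 9, 10, 11}
A = {1, 2, 4, 10}, B = {1, 2, 7, 8}
A ∪ B = {1, 2, 4, 7, 8, 10}
(A ∪ B)' = U \ (A ∪ B) = {3, 5, 6, 9, 11}
Verification via A' ∩ B': A' = {3, 5, 6, 7, 8, 9, 11}, B' = {3, 4, 5, 6, 9, 10, 11}
A' ∩ B' = {3, 5, 6, 9, 11} ✓

{3, 5, 6, 9, 11}


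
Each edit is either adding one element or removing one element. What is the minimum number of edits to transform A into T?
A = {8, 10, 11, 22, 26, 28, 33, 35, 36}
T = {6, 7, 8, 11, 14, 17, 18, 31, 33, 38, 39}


Set A = {8, 10, 11, 22, 26, 28, 33, 35, 36}
Set T = {6, 7, 8, 11, 14, 17, 18, 31, 33, 38, 39}
Elements to remove from A (in A, not in T): {10, 22, 26, 28, 35, 36} → 6 removals
Elements to add to A (in T, not in A): {6, 7, 14, 17, 18, 31, 38, 39} → 8 additions
Total edits = 6 + 8 = 14

14


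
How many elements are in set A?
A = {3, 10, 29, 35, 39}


Set A = {3, 10, 29, 35, 39}
Listing elements: 3, 10, 29, 35, 39
Counting: 5 elements
|A| = 5

5


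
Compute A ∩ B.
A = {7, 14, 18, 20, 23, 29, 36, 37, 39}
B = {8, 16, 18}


Set A = {7, 14, 18, 20, 23, 29, 36, 37, 39}
Set B = {8, 16, 18}
A ∩ B includes only elements in both sets.
Check each element of A against B:
7 ✗, 14 ✗, 18 ✓, 20 ✗, 23 ✗, 29 ✗, 36 ✗, 37 ✗, 39 ✗
A ∩ B = {18}

{18}


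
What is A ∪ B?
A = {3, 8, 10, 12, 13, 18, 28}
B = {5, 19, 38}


Set A = {3, 8, 10, 12, 13, 18, 28}
Set B = {5, 19, 38}
A ∪ B includes all elements in either set.
Elements from A: {3, 8, 10, 12, 13, 18, 28}
Elements from B not already included: {5, 19, 38}
A ∪ B = {3, 5, 8, 10, 12, 13, 18, 19, 28, 38}

{3, 5, 8, 10, 12, 13, 18, 19, 28, 38}


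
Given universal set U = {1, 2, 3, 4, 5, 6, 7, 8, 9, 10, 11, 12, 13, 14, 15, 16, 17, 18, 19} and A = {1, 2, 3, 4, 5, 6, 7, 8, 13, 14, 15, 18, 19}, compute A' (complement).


Universal set U = {1, 2, 3, 4, 5, 6, 7, 8, 9, 10, 11, 12, 13, 14, 15, 16, 17, 18, 19}
Set A = {1, 2, 3, 4, 5, 6, 7, 8, 13, 14, 15, 18, 19}
A' = U \ A = elements in U but not in A
Checking each element of U:
1 (in A, exclude), 2 (in A, exclude), 3 (in A, exclude), 4 (in A, exclude), 5 (in A, exclude), 6 (in A, exclude), 7 (in A, exclude), 8 (in A, exclude), 9 (not in A, include), 10 (not in A, include), 11 (not in A, include), 12 (not in A, include), 13 (in A, exclude), 14 (in A, exclude), 15 (in A, exclude), 16 (not in A, include), 17 (not in A, include), 18 (in A, exclude), 19 (in A, exclude)
A' = {9, 10, 11, 12, 16, 17}

{9, 10, 11, 12, 16, 17}


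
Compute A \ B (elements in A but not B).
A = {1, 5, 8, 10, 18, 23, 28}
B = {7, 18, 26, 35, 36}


Set A = {1, 5, 8, 10, 18, 23, 28}
Set B = {7, 18, 26, 35, 36}
A \ B includes elements in A that are not in B.
Check each element of A:
1 (not in B, keep), 5 (not in B, keep), 8 (not in B, keep), 10 (not in B, keep), 18 (in B, remove), 23 (not in B, keep), 28 (not in B, keep)
A \ B = {1, 5, 8, 10, 23, 28}

{1, 5, 8, 10, 23, 28}


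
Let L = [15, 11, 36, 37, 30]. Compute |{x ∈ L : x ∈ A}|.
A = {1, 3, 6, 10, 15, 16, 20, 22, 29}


Set A = {1, 3, 6, 10, 15, 16, 20, 22, 29}
Candidates: [15, 11, 36, 37, 30]
Check each candidate:
15 ∈ A, 11 ∉ A, 36 ∉ A, 37 ∉ A, 30 ∉ A
Count of candidates in A: 1

1


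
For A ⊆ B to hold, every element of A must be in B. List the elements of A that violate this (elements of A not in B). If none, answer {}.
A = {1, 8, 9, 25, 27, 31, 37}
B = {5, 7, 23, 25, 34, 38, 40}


Set A = {1, 8, 9, 25, 27, 31, 37}
Set B = {5, 7, 23, 25, 34, 38, 40}
Check each element of A against B:
1 ∉ B (include), 8 ∉ B (include), 9 ∉ B (include), 25 ∈ B, 27 ∉ B (include), 31 ∉ B (include), 37 ∉ B (include)
Elements of A not in B: {1, 8, 9, 27, 31, 37}

{1, 8, 9, 27, 31, 37}


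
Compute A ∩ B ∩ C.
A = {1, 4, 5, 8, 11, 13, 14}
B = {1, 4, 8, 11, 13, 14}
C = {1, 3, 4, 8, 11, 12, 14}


Set A = {1, 4, 5, 8, 11, 13, 14}
Set B = {1, 4, 8, 11, 13, 14}
Set C = {1, 3, 4, 8, 11, 12, 14}
First, A ∩ B = {1, 4, 8, 11, 13, 14}
Then, (A ∩ B) ∩ C = {1, 4, 8, 11, 14}

{1, 4, 8, 11, 14}


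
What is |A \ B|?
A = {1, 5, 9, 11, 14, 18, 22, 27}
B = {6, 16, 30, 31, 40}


Set A = {1, 5, 9, 11, 14, 18, 22, 27}
Set B = {6, 16, 30, 31, 40}
A \ B = {1, 5, 9, 11, 14, 18, 22, 27}
|A \ B| = 8

8


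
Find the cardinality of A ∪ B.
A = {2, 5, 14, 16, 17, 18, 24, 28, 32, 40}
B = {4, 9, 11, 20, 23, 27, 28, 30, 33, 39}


Set A = {2, 5, 14, 16, 17, 18, 24, 28, 32, 40}, |A| = 10
Set B = {4, 9, 11, 20, 23, 27, 28, 30, 33, 39}, |B| = 10
A ∩ B = {28}, |A ∩ B| = 1
|A ∪ B| = |A| + |B| - |A ∩ B| = 10 + 10 - 1 = 19

19


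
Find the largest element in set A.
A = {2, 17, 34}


Set A = {2, 17, 34}
Elements in ascending order: 2, 17, 34
The largest element is 34.

34


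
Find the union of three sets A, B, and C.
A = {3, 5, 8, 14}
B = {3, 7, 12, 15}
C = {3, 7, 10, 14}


Set A = {3, 5, 8, 14}
Set B = {3, 7, 12, 15}
Set C = {3, 7, 10, 14}
First, A ∪ B = {3, 5, 7, 8, 12, 14, 15}
Then, (A ∪ B) ∪ C = {3, 5, 7, 8, 10, 12, 14, 15}

{3, 5, 7, 8, 10, 12, 14, 15}


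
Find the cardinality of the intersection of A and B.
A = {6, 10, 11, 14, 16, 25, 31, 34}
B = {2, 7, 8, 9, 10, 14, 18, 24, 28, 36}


Set A = {6, 10, 11, 14, 16, 25, 31, 34}
Set B = {2, 7, 8, 9, 10, 14, 18, 24, 28, 36}
A ∩ B = {10, 14}
|A ∩ B| = 2

2


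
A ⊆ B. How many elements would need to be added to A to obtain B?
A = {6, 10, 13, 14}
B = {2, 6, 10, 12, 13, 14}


Set A = {6, 10, 13, 14}, |A| = 4
Set B = {2, 6, 10, 12, 13, 14}, |B| = 6
Since A ⊆ B: B \ A = {2, 12}
|B| - |A| = 6 - 4 = 2

2


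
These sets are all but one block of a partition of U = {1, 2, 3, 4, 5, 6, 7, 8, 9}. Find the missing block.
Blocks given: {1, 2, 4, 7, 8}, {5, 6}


U = {1, 2, 3, 4, 5, 6, 7, 8, 9}
Shown blocks: {1, 2, 4, 7, 8}, {5, 6}
A partition's blocks are pairwise disjoint and cover U, so the missing block = U \ (union of shown blocks).
Union of shown blocks: {1, 2, 4, 5, 6, 7, 8}
Missing block = U \ (union) = {3, 9}

{3, 9}


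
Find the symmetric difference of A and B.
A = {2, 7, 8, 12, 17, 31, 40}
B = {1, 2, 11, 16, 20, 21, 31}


Set A = {2, 7, 8, 12, 17, 31, 40}
Set B = {1, 2, 11, 16, 20, 21, 31}
A △ B = (A \ B) ∪ (B \ A)
Elements in A but not B: {7, 8, 12, 17, 40}
Elements in B but not A: {1, 11, 16, 20, 21}
A △ B = {1, 7, 8, 11, 12, 16, 17, 20, 21, 40}

{1, 7, 8, 11, 12, 16, 17, 20, 21, 40}


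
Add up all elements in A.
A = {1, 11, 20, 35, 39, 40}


Set A = {1, 11, 20, 35, 39, 40}
Sum = 1 + 11 + 20 + 35 + 39 + 40 = 146

146


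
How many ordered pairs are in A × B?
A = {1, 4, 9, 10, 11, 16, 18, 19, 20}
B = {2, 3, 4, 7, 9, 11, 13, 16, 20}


Set A = {1, 4, 9, 10, 11, 16, 18, 19, 20} has 9 elements.
Set B = {2, 3, 4, 7, 9, 11, 13, 16, 20} has 9 elements.
|A × B| = |A| × |B| = 9 × 9 = 81

81


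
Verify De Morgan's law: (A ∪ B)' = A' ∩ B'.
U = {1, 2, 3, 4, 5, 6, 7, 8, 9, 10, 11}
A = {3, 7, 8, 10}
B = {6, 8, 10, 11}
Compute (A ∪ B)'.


U = {1, 2, 3, 4, 5, 6, 7, 8, 9, 10, 11}
A = {3, 7, 8, 10}, B = {6, 8, 10, 11}
A ∪ B = {3, 6, 7, 8, 10, 11}
(A ∪ B)' = U \ (A ∪ B) = {1, 2, 4, 5, 9}
Verification via A' ∩ B': A' = {1, 2, 4, 5, 6, 9, 11}, B' = {1, 2, 3, 4, 5, 7, 9}
A' ∩ B' = {1, 2, 4, 5, 9} ✓

{1, 2, 4, 5, 9}


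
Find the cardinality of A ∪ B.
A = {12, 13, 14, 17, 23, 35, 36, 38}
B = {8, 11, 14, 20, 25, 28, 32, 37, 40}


Set A = {12, 13, 14, 17, 23, 35, 36, 38}, |A| = 8
Set B = {8, 11, 14, 20, 25, 28, 32, 37, 40}, |B| = 9
A ∩ B = {14}, |A ∩ B| = 1
|A ∪ B| = |A| + |B| - |A ∩ B| = 8 + 9 - 1 = 16

16


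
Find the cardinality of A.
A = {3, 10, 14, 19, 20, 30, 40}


Set A = {3, 10, 14, 19, 20, 30, 40}
Listing elements: 3, 10, 14, 19, 20, 30, 40
Counting: 7 elements
|A| = 7

7


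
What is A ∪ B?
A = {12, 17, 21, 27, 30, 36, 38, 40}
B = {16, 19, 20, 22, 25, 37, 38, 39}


Set A = {12, 17, 21, 27, 30, 36, 38, 40}
Set B = {16, 19, 20, 22, 25, 37, 38, 39}
A ∪ B includes all elements in either set.
Elements from A: {12, 17, 21, 27, 30, 36, 38, 40}
Elements from B not already included: {16, 19, 20, 22, 25, 37, 39}
A ∪ B = {12, 16, 17, 19, 20, 21, 22, 25, 27, 30, 36, 37, 38, 39, 40}

{12, 16, 17, 19, 20, 21, 22, 25, 27, 30, 36, 37, 38, 39, 40}


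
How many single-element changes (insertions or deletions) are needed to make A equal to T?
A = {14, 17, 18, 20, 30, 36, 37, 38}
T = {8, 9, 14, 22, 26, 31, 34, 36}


Set A = {14, 17, 18, 20, 30, 36, 37, 38}
Set T = {8, 9, 14, 22, 26, 31, 34, 36}
Elements to remove from A (in A, not in T): {17, 18, 20, 30, 37, 38} → 6 removals
Elements to add to A (in T, not in A): {8, 9, 22, 26, 31, 34} → 6 additions
Total edits = 6 + 6 = 12

12


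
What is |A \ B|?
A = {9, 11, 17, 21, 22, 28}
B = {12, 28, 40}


Set A = {9, 11, 17, 21, 22, 28}
Set B = {12, 28, 40}
A \ B = {9, 11, 17, 21, 22}
|A \ B| = 5

5


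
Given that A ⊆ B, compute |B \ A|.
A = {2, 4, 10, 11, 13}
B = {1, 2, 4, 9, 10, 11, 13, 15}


Set A = {2, 4, 10, 11, 13}, |A| = 5
Set B = {1, 2, 4, 9, 10, 11, 13, 15}, |B| = 8
Since A ⊆ B: B \ A = {1, 9, 15}
|B| - |A| = 8 - 5 = 3

3


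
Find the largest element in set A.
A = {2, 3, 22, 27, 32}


Set A = {2, 3, 22, 27, 32}
Elements in ascending order: 2, 3, 22, 27, 32
The largest element is 32.

32


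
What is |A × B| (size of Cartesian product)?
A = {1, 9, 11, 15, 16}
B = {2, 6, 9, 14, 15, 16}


Set A = {1, 9, 11, 15, 16} has 5 elements.
Set B = {2, 6, 9, 14, 15, 16} has 6 elements.
|A × B| = |A| × |B| = 5 × 6 = 30

30


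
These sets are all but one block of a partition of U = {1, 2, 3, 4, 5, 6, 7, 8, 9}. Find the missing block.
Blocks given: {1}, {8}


U = {1, 2, 3, 4, 5, 6, 7, 8, 9}
Shown blocks: {1}, {8}
A partition's blocks are pairwise disjoint and cover U, so the missing block = U \ (union of shown blocks).
Union of shown blocks: {1, 8}
Missing block = U \ (union) = {2, 3, 4, 5, 6, 7, 9}

{2, 3, 4, 5, 6, 7, 9}


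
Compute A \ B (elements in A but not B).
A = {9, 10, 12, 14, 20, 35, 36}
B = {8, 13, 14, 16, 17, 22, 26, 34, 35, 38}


Set A = {9, 10, 12, 14, 20, 35, 36}
Set B = {8, 13, 14, 16, 17, 22, 26, 34, 35, 38}
A \ B includes elements in A that are not in B.
Check each element of A:
9 (not in B, keep), 10 (not in B, keep), 12 (not in B, keep), 14 (in B, remove), 20 (not in B, keep), 35 (in B, remove), 36 (not in B, keep)
A \ B = {9, 10, 12, 20, 36}

{9, 10, 12, 20, 36}


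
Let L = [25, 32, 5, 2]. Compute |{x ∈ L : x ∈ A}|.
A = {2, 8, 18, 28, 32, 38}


Set A = {2, 8, 18, 28, 32, 38}
Candidates: [25, 32, 5, 2]
Check each candidate:
25 ∉ A, 32 ∈ A, 5 ∉ A, 2 ∈ A
Count of candidates in A: 2

2


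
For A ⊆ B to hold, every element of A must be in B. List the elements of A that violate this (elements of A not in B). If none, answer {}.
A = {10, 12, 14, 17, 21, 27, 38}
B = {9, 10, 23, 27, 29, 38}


Set A = {10, 12, 14, 17, 21, 27, 38}
Set B = {9, 10, 23, 27, 29, 38}
Check each element of A against B:
10 ∈ B, 12 ∉ B (include), 14 ∉ B (include), 17 ∉ B (include), 21 ∉ B (include), 27 ∈ B, 38 ∈ B
Elements of A not in B: {12, 14, 17, 21}

{12, 14, 17, 21}


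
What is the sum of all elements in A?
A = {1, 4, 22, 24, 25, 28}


Set A = {1, 4, 22, 24, 25, 28}
Sum = 1 + 4 + 22 + 24 + 25 + 28 = 104

104


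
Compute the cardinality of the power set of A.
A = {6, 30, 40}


Set A = {6, 30, 40}
|A| = 3
The power set P(A) contains all subsets of A.
|P(A)| = 2^|A| = 2^3 = 8

8


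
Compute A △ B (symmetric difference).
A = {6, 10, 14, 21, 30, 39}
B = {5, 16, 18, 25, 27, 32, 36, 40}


Set A = {6, 10, 14, 21, 30, 39}
Set B = {5, 16, 18, 25, 27, 32, 36, 40}
A △ B = (A \ B) ∪ (B \ A)
Elements in A but not B: {6, 10, 14, 21, 30, 39}
Elements in B but not A: {5, 16, 18, 25, 27, 32, 36, 40}
A △ B = {5, 6, 10, 14, 16, 18, 21, 25, 27, 30, 32, 36, 39, 40}

{5, 6, 10, 14, 16, 18, 21, 25, 27, 30, 32, 36, 39, 40}


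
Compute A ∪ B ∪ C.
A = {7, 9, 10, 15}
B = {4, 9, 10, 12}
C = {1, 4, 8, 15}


Set A = {7, 9, 10, 15}
Set B = {4, 9, 10, 12}
Set C = {1, 4, 8, 15}
First, A ∪ B = {4, 7, 9, 10, 12, 15}
Then, (A ∪ B) ∪ C = {1, 4, 7, 8, 9, 10, 12, 15}

{1, 4, 7, 8, 9, 10, 12, 15}


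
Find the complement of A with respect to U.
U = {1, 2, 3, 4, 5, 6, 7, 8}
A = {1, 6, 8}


Universal set U = {1, 2, 3, 4, 5, 6, 7, 8}
Set A = {1, 6, 8}
A' = U \ A = elements in U but not in A
Checking each element of U:
1 (in A, exclude), 2 (not in A, include), 3 (not in A, include), 4 (not in A, include), 5 (not in A, include), 6 (in A, exclude), 7 (not in A, include), 8 (in A, exclude)
A' = {2, 3, 4, 5, 7}

{2, 3, 4, 5, 7}


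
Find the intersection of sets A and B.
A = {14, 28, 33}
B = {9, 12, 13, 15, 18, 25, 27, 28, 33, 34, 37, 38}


Set A = {14, 28, 33}
Set B = {9, 12, 13, 15, 18, 25, 27, 28, 33, 34, 37, 38}
A ∩ B includes only elements in both sets.
Check each element of A against B:
14 ✗, 28 ✓, 33 ✓
A ∩ B = {28, 33}

{28, 33}


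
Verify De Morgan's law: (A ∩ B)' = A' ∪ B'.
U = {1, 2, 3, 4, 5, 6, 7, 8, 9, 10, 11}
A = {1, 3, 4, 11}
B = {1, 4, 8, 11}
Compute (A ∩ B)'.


U = {1, 2, 3, 4, 5, 6, 7, 8, 9, 10, 11}
A = {1, 3, 4, 11}, B = {1, 4, 8, 11}
A ∩ B = {1, 4, 11}
(A ∩ B)' = U \ (A ∩ B) = {2, 3, 5, 6, 7, 8, 9, 10}
Verification via A' ∪ B': A' = {2, 5, 6, 7, 8, 9, 10}, B' = {2, 3, 5, 6, 7, 9, 10}
A' ∪ B' = {2, 3, 5, 6, 7, 8, 9, 10} ✓

{2, 3, 5, 6, 7, 8, 9, 10}


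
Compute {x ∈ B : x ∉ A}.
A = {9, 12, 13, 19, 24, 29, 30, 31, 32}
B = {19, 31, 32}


Set A = {9, 12, 13, 19, 24, 29, 30, 31, 32}
Set B = {19, 31, 32}
Check each element of B against A:
19 ∈ A, 31 ∈ A, 32 ∈ A
Elements of B not in A: {}

{}


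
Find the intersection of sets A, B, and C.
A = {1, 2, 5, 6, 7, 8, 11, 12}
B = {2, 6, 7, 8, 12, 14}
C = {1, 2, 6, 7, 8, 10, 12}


Set A = {1, 2, 5, 6, 7, 8, 11, 12}
Set B = {2, 6, 7, 8, 12, 14}
Set C = {1, 2, 6, 7, 8, 10, 12}
First, A ∩ B = {2, 6, 7, 8, 12}
Then, (A ∩ B) ∩ C = {2, 6, 7, 8, 12}

{2, 6, 7, 8, 12}


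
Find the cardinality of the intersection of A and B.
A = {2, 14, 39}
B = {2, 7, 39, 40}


Set A = {2, 14, 39}
Set B = {2, 7, 39, 40}
A ∩ B = {2, 39}
|A ∩ B| = 2

2


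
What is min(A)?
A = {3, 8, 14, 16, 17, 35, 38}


Set A = {3, 8, 14, 16, 17, 35, 38}
Elements in ascending order: 3, 8, 14, 16, 17, 35, 38
The smallest element is 3.

3


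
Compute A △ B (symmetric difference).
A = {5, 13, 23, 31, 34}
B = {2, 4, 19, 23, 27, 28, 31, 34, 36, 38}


Set A = {5, 13, 23, 31, 34}
Set B = {2, 4, 19, 23, 27, 28, 31, 34, 36, 38}
A △ B = (A \ B) ∪ (B \ A)
Elements in A but not B: {5, 13}
Elements in B but not A: {2, 4, 19, 27, 28, 36, 38}
A △ B = {2, 4, 5, 13, 19, 27, 28, 36, 38}

{2, 4, 5, 13, 19, 27, 28, 36, 38}


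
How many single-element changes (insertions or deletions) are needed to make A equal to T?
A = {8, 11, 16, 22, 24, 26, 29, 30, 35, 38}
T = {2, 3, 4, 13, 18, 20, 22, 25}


Set A = {8, 11, 16, 22, 24, 26, 29, 30, 35, 38}
Set T = {2, 3, 4, 13, 18, 20, 22, 25}
Elements to remove from A (in A, not in T): {8, 11, 16, 24, 26, 29, 30, 35, 38} → 9 removals
Elements to add to A (in T, not in A): {2, 3, 4, 13, 18, 20, 25} → 7 additions
Total edits = 9 + 7 = 16

16


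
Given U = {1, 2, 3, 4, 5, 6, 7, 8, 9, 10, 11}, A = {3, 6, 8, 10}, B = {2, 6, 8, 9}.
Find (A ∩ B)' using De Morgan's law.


U = {1, 2, 3, 4, 5, 6, 7, 8, 9, 10, 11}
A = {3, 6, 8, 10}, B = {2, 6, 8, 9}
A ∩ B = {6, 8}
(A ∩ B)' = U \ (A ∩ B) = {1, 2, 3, 4, 5, 7, 9, 10, 11}
Verification via A' ∪ B': A' = {1, 2, 4, 5, 7, 9, 11}, B' = {1, 3, 4, 5, 7, 10, 11}
A' ∪ B' = {1, 2, 3, 4, 5, 7, 9, 10, 11} ✓

{1, 2, 3, 4, 5, 7, 9, 10, 11}


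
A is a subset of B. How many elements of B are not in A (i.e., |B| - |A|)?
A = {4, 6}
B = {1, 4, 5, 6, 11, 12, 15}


Set A = {4, 6}, |A| = 2
Set B = {1, 4, 5, 6, 11, 12, 15}, |B| = 7
Since A ⊆ B: B \ A = {1, 5, 11, 12, 15}
|B| - |A| = 7 - 2 = 5

5


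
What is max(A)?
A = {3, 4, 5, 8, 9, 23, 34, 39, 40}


Set A = {3, 4, 5, 8, 9, 23, 34, 39, 40}
Elements in ascending order: 3, 4, 5, 8, 9, 23, 34, 39, 40
The largest element is 40.

40


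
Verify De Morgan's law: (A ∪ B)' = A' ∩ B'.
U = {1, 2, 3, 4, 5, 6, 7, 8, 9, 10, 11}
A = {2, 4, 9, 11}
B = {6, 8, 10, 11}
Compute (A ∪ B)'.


U = {1, 2, 3, 4, 5, 6, 7, 8, 9, 10, 11}
A = {2, 4, 9, 11}, B = {6, 8, 10, 11}
A ∪ B = {2, 4, 6, 8, 9, 10, 11}
(A ∪ B)' = U \ (A ∪ B) = {1, 3, 5, 7}
Verification via A' ∩ B': A' = {1, 3, 5, 6, 7, 8, 10}, B' = {1, 2, 3, 4, 5, 7, 9}
A' ∩ B' = {1, 3, 5, 7} ✓

{1, 3, 5, 7}


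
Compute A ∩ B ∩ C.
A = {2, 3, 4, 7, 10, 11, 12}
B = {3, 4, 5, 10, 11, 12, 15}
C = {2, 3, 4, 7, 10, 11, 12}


Set A = {2, 3, 4, 7, 10, 11, 12}
Set B = {3, 4, 5, 10, 11, 12, 15}
Set C = {2, 3, 4, 7, 10, 11, 12}
First, A ∩ B = {3, 4, 10, 11, 12}
Then, (A ∩ B) ∩ C = {3, 4, 10, 11, 12}

{3, 4, 10, 11, 12}
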